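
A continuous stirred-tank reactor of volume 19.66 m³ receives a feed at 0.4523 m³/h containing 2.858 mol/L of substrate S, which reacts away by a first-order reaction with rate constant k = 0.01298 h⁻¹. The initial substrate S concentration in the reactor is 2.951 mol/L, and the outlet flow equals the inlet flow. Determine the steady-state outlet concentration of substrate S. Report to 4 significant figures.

V dC/dt = Q(C_in − C) − k V C.
Steady state (dC/dt = 0): C_ss = Q C_in/(Q + kV) = C_in/(1 + kV/Q).
C_ss = 0.4523·2.858/(0.4523 + 0.01298·19.66) = 1.29267/0.707487 = 1.82713 mol/L.

1.827 mol/L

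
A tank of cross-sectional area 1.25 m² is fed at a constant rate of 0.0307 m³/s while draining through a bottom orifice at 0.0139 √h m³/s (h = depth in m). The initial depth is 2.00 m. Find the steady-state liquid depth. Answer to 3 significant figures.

4.88 m

Accumulation of liquid (constant cross-section A): A dh/dt = Q_in − 0.0139 √h. At steady state dh/dt = 0:
Q_in = 0.0139 √h_ss ⇒ √h_ss = 0.0307/0.0139 = 2.2086.
h_ss = 2.2086² = 4.8781 m. (Since h₀ = 2.00 m < h_ss, the level will rise toward this value.)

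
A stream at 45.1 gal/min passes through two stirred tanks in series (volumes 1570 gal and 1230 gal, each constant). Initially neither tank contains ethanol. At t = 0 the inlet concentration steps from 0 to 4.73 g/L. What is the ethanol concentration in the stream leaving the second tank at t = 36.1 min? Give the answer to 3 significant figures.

Species balance on tank i: dCᵢ/dt = (Cᵢ₋₁ − Cᵢ)/τᵢ with τᵢ = Vᵢ/Q.
τ₁ = 1570/45.1 = 34.812 min; τ₂ = 1230/45.1 = 27.273 min.
Solving the cascade with C₁(0)=C₂(0)=0 gives C₂(t) = C_in[1 − (τ₁ e^(−t/τ₁) − τ₂ e^(−t/τ₂))/(τ₁ − τ₂)].
At t = 36.1: e^(−t/τ₁) = 0.35451, e^(−t/τ₂) = 0.26616.
C₂ = 4.73·[1 − (34.812·0.35451 − 27.273·0.26616)/(7.5388)] = 4.73·0.32585 = 1.5413 g/L.

1.54 g/L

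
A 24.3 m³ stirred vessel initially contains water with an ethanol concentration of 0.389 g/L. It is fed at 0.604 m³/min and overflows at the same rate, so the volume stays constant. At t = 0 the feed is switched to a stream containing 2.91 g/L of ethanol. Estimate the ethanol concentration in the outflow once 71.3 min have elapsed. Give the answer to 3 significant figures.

2.48 g/L

Transient balance on the dissolved component: V dC/dt = Q(C_in − C).
So dC/dt = (C_in − C)/τ with τ = V/Q = 24.3/0.604 = 40.232 min.
Integrating: C(t) = C_in + (C₀ − C_in) e^(−t/τ).
C(71.3) = 2.91 + (0.389 − 2.91)·e^(−71.3/40.232) = 2.91 + (-2.5210)·0.16995 = 2.4815 g/L.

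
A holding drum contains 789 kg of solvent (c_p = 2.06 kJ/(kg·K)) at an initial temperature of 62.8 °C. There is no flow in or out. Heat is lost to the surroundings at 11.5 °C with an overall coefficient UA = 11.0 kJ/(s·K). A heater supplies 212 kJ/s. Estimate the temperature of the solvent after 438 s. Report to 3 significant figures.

Heat balance on the well-mixed liquid: M c_p dT/dt = −UA(T − T_amb) + Q̇.
dT/dt = (T_ss − T)/τ with T_ss = T_amb + Q̇/UA = 11.5 + 212/11.0 = 30.773 °C, τ = M c_p/UA = 789·2.06/11.0 = 147.76 s.
This is linear first-order; T(t) = T_ss + (T₀ − T_ss) e^(−t/τ).
T(438) = 30.773 + (32.027)·0.051596 = 32.425 °C.

32.4 °C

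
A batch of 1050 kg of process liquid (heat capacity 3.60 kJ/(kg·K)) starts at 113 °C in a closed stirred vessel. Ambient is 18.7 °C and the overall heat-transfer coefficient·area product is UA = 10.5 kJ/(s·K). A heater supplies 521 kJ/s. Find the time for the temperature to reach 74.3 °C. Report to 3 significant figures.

Lumped-capacitance energy balance: M c_p dT/dt = UA(T_amb − T) + Q̇.
τ = M c_p/UA = 360.00 s; T_ss = T_amb + Q̇/UA = 18.7 + 521/10.5 = 68.319 °C.
T(t) = T_ss + (T₀ − T_ss)e^(−t/τ); set T = 74.3:
t = −τ ln[(T − T_ss)/(T₀ − T_ss)] = −360.00 · ln(0.13386) = 723.95 s.

724 s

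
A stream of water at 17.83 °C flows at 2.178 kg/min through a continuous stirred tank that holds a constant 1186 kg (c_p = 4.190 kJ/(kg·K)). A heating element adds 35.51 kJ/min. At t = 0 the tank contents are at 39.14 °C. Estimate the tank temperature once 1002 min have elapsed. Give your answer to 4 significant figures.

M c_p dT/dt = ṁ c_p (T_in − T) + Q̇.
Rearrange: dT/dt = (T_ss − T)/τ with τ = M/ṁ = 544.536 min and T_ss = T_in + Q̇/(ṁ c_p) = 21.7212 °C.
Integrating: T(t) = T_ss + (T₀ − T_ss) e^(−t/τ).
T(1002) = 21.7212 + (17.4188)·e^(−1002/544.536) = 21.7212 + (17.4188)·0.158802 = 24.4873 °C.

24.49 °C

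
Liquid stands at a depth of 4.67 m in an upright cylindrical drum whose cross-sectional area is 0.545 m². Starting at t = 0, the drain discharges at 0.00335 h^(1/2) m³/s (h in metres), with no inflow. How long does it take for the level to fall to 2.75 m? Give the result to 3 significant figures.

A dh/dt = −Q_out = −0.00335 √h.
Separate and integrate: 2(√h − √h₀) = −(0.00335/A) t.
t = 2A(√h₀ − √h)/0.00335 = 2·0.545·(√4.67 − √2.75)/0.00335
  = 1.0900 × (2.1610 − 1.6583) / 0.00335 = 163.57 s.

164 s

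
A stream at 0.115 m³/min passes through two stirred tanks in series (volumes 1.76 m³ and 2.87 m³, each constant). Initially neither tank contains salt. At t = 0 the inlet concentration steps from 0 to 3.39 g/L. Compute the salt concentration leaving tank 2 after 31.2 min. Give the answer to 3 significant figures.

1.58 g/L

Each tank obeys Vᵢ dCᵢ/dt = Q(Cᵢ₋₁ − Cᵢ), so τᵢ = Vᵢ/Q.
τ₁ = 1.76/0.115 = 15.304 min; τ₂ = 2.87/0.115 = 24.957 min.
Solving the cascade with C₁(0)=C₂(0)=0 gives C₂(t) = C_in[1 − (τ₁ e^(−t/τ₁) − τ₂ e^(−t/τ₂))/(τ₁ − τ₂)].
At t = 31.2: e^(−t/τ₁) = 0.13021, e^(−t/τ₂) = 0.28645.
C₂ = 3.39·[1 − (15.304·0.13021 − 24.957·0.28645)/(-9.6522)] = 3.39·0.46580 = 1.5791 g/L.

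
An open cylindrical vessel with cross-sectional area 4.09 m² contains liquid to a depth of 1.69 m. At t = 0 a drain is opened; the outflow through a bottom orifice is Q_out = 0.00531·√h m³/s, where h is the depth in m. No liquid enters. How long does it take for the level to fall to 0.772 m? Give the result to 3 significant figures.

649 s

A dh/dt = −Q_out = −0.00531 √h.
Separate and integrate: 2(√h − √h₀) = −(0.00531/A) t.
t = 2A(√h₀ − √h)/0.00531 = 2·4.09·(√1.69 − √0.772)/0.00531
  = 8.1800 × (1.3000 − 0.87864) / 0.00531 = 649.11 s.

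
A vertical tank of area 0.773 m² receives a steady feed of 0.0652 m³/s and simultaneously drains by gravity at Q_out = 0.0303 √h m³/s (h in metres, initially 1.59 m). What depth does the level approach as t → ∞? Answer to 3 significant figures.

4.63 m

A dh/dt = Q_in − 0.0303 √h. Steady state requires inflow = outflow:
Q_in = 0.0303 √h_ss ⇒ √h_ss = 0.0652/0.0303 = 2.1518.
h_ss = 2.1518² = 4.6303 m. (Since h₀ = 1.59 m < h_ss, the level will rise toward this value.)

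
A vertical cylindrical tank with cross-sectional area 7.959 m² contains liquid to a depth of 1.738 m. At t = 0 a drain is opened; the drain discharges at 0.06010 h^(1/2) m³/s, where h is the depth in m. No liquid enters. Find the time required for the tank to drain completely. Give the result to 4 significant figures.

A dh/dt = −Q_out = −0.06010 √h.
∫ h^(−1/2) dh = −(0.06010/A) ∫ dt, giving 2√h = 2√h₀ − (0.06010/A) t.
Tank is empty when √h = 0: t_empty = 2A√h₀/0.06010.
t_empty = 2·7.959·√1.738/0.06010 = 15.9180·1.31833/0.06010 = 349.172 s.

349.2 s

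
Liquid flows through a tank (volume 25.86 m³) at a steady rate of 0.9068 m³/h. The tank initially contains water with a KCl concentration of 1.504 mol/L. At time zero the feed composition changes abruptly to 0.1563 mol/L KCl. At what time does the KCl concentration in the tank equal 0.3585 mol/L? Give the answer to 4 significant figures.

54.10 h

Species balance on the tank: V dC/dt = Q(C_in − C), so τ = V/Q = 28.5179 h.
C(t) = C_in + (C₀ − C_in) e^(−t/τ). Set C = 0.3585 and solve for t:
e^(−t/τ) = (C − C_in)/(C₀ − C_in) = (0.3585 − 0.1563)/(1.504 − 0.1563) = 0.150033
t = −τ ln(…) = 28.5179 × 1.89690 = 54.0955 h.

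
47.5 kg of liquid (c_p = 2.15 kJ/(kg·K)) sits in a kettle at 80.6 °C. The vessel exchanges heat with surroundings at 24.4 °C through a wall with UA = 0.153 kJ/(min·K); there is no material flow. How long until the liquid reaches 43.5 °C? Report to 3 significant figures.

Heat balance on the well-mixed liquid: M c_p dT/dt = −UA(T − T_amb).
τ = M c_p/UA = 667.48 min; T_ss = T_amb = 24.400 °C.
T(t) = T_ss + (T₀ − T_ss)e^(−t/τ); set T = 43.5:
t = −τ ln[(T − T_ss)/(T₀ − T_ss)] = −667.48 · ln(0.33986) = 720.37 min.

720 min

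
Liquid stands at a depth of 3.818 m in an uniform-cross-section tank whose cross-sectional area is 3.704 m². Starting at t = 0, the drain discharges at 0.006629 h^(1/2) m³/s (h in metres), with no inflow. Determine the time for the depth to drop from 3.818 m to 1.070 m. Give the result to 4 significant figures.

A dh/dt = −Q_out = −0.006629 √h.
Separate and integrate: 2(√h − √h₀) = −(0.006629/A) t.
t = 2A(√h₀ − √h)/0.006629 = 2·3.704·(√3.818 − √1.070)/0.006629
  = 7.40800 × (1.95397 − 1.03441) / 0.006629 = 1027.62 s.

1028 s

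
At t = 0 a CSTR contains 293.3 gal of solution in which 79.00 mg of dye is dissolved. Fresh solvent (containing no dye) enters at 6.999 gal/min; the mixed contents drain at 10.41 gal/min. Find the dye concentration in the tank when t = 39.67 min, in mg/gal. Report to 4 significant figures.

Let m(t) be the amount of dye. Volume: V(t) = V₀ + (Q_in − Q_out) t = 293.3 − 3.41100 t; V(39.67) = 157.986 gal.
No dye enters, so dm/dt = −Q_out · (m/V).
dm/m = −Q_out dt/(V₀ − 3.41100 t); integrating gives ln(m/m₀) = −(Q_out/(Q_in−Q_out)) ln(V/V₀).
m = m₀ (V₀/V)^(Q_out/(Q_in−Q_out)) = 79.00 × (293.3/157.986)^(-3.05189) = 11.9564 mg.
C = m/V = 11.9564/157.986 = 0.0756804 mg/gal.

0.07568 mg/gal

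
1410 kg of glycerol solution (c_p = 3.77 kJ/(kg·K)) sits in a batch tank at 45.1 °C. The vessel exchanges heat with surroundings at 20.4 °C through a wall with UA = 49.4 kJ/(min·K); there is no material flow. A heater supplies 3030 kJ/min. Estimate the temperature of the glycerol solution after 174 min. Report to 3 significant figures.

First-law balance (no shaft work): M c_p dT/dt = −UA(T − T_amb) + Q̇.
dT/dt = (T_ss − T)/τ with T_ss = T_amb + Q̇/UA = 20.4 + 3030/49.4 = 81.736 °C, τ = M c_p/UA = 1410·3.77/49.4 = 107.61 min.
This is linear first-order; T(t) = T_ss + (T₀ − T_ss) e^(−t/τ).
T(174) = 81.736 + (-36.636)·0.19849 = 74.464 °C.

74.5 °C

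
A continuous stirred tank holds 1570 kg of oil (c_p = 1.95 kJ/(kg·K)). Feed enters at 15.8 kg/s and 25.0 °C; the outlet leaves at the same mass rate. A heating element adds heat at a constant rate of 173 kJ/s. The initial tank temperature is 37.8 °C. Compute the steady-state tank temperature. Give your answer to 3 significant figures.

30.6 °C

Energy balance: M c_p dT/dt = ṁ c_p (T_in − T) + 173.
At steady state dT/dt = 0 ⇒ T_ss = T_in + Q̇/(ṁ c_p) = 25.0 + 173/(15.8·1.95) = 30.615 °C.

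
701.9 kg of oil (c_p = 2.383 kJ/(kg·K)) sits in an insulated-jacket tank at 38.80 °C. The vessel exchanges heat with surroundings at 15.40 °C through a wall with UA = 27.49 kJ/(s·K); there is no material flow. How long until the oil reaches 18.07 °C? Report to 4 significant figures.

First-law balance (no shaft work): M c_p dT/dt = −UA(T − T_amb).
τ = M c_p/UA = 60.8450 s; T_ss = T_amb = 15.4000 °C.
T(t) = T_ss + (T₀ − T_ss)e^(−t/τ); set T = 18.07:
t = −τ ln[(T − T_ss)/(T₀ − T_ss)] = −60.8450 · ln(0.114103) = 132.074 s.

132.1 s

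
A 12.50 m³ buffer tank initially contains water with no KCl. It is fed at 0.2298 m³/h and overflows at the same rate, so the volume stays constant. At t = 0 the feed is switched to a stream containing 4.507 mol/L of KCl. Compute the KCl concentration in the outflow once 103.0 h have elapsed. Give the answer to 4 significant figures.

3.829 mol/L

Accumulation = in − out for the solute gives V dC/dt = Q(C_in − C).
Rewrite as dC/dt + C/τ = C_in/τ, τ = V/Q = 54.3951 h.
Solution: C(t) = C_in + (C₀ − C_in) e^(−t/τ).
C(103.0) = 4.507 + (0 − 4.507)·e^(−103.0/54.3951) = 4.507 + (-4.50700)·0.150536 = 3.82853 mol/L.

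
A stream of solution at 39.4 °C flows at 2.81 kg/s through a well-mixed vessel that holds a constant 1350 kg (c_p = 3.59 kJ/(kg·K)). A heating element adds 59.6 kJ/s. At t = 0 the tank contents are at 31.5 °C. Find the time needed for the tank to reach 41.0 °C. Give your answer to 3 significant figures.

Unsteady energy balance on the tank contents: M c_p dT/dt = ṁ c_p (T_in − T) + 59.6.
τ = M/ṁ = 480.43 s; T_ss = T_in + Q̇/(ṁ c_p) = 45.308 °C.
T(t) = T_ss + (T₀ − T_ss) e^(−t/τ). Set T = 41.0:
e^(−t/τ) = (41.0 − 45.308)/(31.5 − 45.308) = 0.31200
t = −480.43 · ln(0.31200) = 559.58 s.

560 s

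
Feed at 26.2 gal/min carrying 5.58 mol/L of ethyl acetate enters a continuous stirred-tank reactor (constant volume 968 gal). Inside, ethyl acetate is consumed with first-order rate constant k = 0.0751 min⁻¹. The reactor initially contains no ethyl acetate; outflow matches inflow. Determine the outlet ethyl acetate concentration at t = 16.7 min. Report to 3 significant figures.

1.21 mol/L

Accumulation = in − out − consumed: V dC/dt = Q C_in − Q C − k V C.
dC/dt = (Q/V) C_in − (Q/V + k) C; effective rate a = Q/V + k = 0.027066 + 0.0751 = 0.10217 min⁻¹.
C_ss = Q C_in/(Q + kV) = 1.4783 mol/L; C(t) = C_ss + (C₀ − C_ss) e^(−a t).
C(16.7) = 1.4783 + (-1.4783)·e^(−0.10217·16.7) = 1.4783 + (-1.4783)·0.18156 = 1.2099 mol/L.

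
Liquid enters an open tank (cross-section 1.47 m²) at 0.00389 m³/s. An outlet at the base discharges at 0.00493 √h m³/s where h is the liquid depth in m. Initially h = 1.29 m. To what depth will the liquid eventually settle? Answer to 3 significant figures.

0.623 m

A dh/dt = Q_in − 0.00493 √h. Steady state requires inflow = outflow:
Q_in = 0.00493 √h_ss ⇒ √h_ss = 0.00389/0.00493 = 0.78905.
h_ss = 0.78905² = 0.62259 m. (Since h₀ = 1.29 m > h_ss, the level will fall toward this value.)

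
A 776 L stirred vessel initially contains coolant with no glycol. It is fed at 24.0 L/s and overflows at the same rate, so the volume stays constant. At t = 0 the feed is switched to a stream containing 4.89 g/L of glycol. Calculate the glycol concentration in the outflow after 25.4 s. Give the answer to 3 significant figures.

Species balance on the tank: V dC/dt = Q(C_in − C).
Time constant τ = V/Q = 776/24.0 = 32.333 s.
This is linear first-order; C(t) = C_in + (C₀ − C_in) e^(−t/τ).
C(25.4) = 4.89 + (0 − 4.89)·e^(−25.4/32.333) = 4.89 + (-4.8900)·0.45586 = 2.6608 g/L.

2.66 g/L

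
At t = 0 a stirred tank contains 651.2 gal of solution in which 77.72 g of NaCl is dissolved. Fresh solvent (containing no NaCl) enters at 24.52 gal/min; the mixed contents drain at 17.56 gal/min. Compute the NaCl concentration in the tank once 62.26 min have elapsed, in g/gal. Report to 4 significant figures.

Total volume: dV/dt = Q_in − Q_out = 6.96000 gal/min, so V(t) = 651.2 + 6.96000 t and V(62.26) = 1084.53 gal.
No NaCl enters, so dm/dt = −Q_out · (m/V).
Separate: dm/m = −Q_out dt/V(t) ⇒ ln(m/m₀) = −(Q_out/(Q_in−Q_out)) ln(V/V₀).
m = m₀ (V₀/V)^(Q_out/(Q_in−Q_out)) = 77.72 × (651.2/1084.53)^(2.52299) = 21.4597 g.
C = m/V = 21.4597/1084.53 = 0.0197871 g/gal.

0.01979 g/gal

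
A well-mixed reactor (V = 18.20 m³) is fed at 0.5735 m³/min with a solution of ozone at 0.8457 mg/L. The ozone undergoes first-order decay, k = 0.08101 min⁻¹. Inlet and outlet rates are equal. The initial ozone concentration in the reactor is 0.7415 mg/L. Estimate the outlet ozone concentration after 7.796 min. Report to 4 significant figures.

Accumulation = in − out − consumed: V dC/dt = Q C_in − Q C − k V C.
dC/dt = (Q/V) C_in − (Q/V + k) C; effective rate a = Q/V + k = 0.0315110 + 0.08101 = 0.112521 min⁻¹.
C_ss = Q C_in/(Q + kV) = 0.236834 mg/L; C(t) = C_ss + (C₀ − C_ss) e^(−a t).
C(7.796) = 0.236834 + (0.504666)·e^(−0.112521·7.796) = 0.236834 + (0.504666)·0.415940 = 0.446745 mg/L.

0.4467 mg/L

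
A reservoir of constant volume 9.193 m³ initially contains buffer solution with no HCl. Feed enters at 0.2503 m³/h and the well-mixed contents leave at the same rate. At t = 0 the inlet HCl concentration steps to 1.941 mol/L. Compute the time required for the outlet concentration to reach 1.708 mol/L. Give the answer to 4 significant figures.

Mass balance on the solute (V constant): V dC/dt = Q(C_in − C), so τ = V/Q = 36.7279 h.
C(t) = C_in + (C₀ − C_in) e^(−t/τ). Set C = 1.708 and solve for t:
e^(−t/τ) = (C − C_in)/(C₀ − C_in) = (1.708 − 1.941)/(0 − 1.941) = 0.120041
t = −τ ln(…) = 36.7279 × 2.11992 = 77.8603 h.

77.86 h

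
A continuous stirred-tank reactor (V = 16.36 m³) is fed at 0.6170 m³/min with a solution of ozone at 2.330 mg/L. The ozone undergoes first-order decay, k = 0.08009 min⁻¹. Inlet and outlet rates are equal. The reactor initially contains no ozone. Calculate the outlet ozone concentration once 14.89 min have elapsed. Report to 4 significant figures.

Accumulation = in − out − consumed: V dC/dt = Q C_in − Q C − k V C.
dC/dt = (Q/V) C_in − (Q/V + k) C; effective rate a = Q/V + k = 0.0377139 + 0.08009 = 0.117804 min⁻¹.
C_ss = Q C_in/(Q + kV) = 0.745930 mg/L; C(t) = C_ss + (C₀ − C_ss) e^(−a t).
C(14.89) = 0.745930 + (-0.745930)·e^(−0.117804·14.89) = 0.745930 + (-0.745930)·0.173063 = 0.616837 mg/L.

0.6168 mg/L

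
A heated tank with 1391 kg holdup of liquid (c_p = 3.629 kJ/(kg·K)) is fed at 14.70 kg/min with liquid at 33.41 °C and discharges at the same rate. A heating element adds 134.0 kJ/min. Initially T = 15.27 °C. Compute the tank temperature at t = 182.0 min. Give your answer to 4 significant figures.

32.90 °C

M c_p dT/dt = ṁ c_p (T_in − T) + Q̇.
Rearrange: dT/dt = (T_ss − T)/τ with τ = M/ṁ = 94.6259 min and T_ss = T_in + Q̇/(ṁ c_p) = 35.9219 °C.
This is linear first-order; T(t) = T_ss + (T₀ − T_ss) e^(−t/τ).
T(182.0) = 35.9219 + (-20.6519)·e^(−182.0/94.6259) = 35.9219 + (-20.6519)·0.146115 = 32.9043 °C.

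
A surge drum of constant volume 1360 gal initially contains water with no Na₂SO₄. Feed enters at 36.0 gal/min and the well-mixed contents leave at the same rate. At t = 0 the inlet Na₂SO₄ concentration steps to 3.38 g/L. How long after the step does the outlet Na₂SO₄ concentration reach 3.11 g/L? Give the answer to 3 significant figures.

Species balance on the tank: V dC/dt = Q(C_in − C), so τ = V/Q = 37.778 min.
C(t) = C_in + (C₀ − C_in) e^(−t/τ). Set C = 3.11 and solve for t:
e^(−t/τ) = (C − C_in)/(C₀ − C_in) = (3.11 − 3.38)/(0 − 3.38) = 0.079882
t = −τ ln(…) = 37.778 × 2.5272 = 95.472 min.

95.5 min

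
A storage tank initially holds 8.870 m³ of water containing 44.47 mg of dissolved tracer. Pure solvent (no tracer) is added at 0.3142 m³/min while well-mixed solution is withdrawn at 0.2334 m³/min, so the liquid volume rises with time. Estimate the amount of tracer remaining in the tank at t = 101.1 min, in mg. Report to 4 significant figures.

Let m(t) be the amount of tracer. Volume: V(t) = V₀ + (Q_in − Q_out) t = 8.870 + 0.0808000 t; V(101.1) = 17.0389 m³.
Species balance (pure solvent in): dm/dt = −Q_out · m/V(t).
dm/m = −Q_out dt/(V₀ + 0.0808000 t); integrating gives ln(m/m₀) = −(Q_out/(Q_in−Q_out)) ln(V/V₀).
m = m₀ (V₀/V)^(Q_out/(Q_in−Q_out)) = 44.47 × (8.870/17.0389)^(2.88861) = 6.74675 mg.

6.747 mg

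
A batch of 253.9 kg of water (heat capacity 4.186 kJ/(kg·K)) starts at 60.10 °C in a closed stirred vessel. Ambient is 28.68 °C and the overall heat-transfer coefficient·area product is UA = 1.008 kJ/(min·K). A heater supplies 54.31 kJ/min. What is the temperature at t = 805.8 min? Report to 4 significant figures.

Energy balance: M c_p dT/dt = −UA(T − T_amb) + Q̇.
dT/dt = (T_ss − T)/τ with T_ss = T_amb + Q̇/UA = 28.68 + 54.31/1.008 = 82.5590 °C, τ = M c_p/UA = 253.9·4.186/1.008 = 1054.39 min.
This is linear first-order; T(t) = T_ss + (T₀ − T_ss) e^(−t/τ).
T(805.8) = 82.5590 + (-22.4590)·0.465691 = 72.1000 °C.

72.10 °C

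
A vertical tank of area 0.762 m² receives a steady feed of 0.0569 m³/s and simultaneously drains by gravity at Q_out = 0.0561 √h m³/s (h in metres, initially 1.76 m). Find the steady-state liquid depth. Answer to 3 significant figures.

A dh/dt = Q_in − 0.0561 √h. Steady state requires inflow = outflow:
Q_in = 0.0561 √h_ss ⇒ √h_ss = 0.0569/0.0561 = 1.0143.
h_ss = 1.0143² = 1.0287 m. (Since h₀ = 1.76 m > h_ss, the level will fall toward this value.)

1.03 m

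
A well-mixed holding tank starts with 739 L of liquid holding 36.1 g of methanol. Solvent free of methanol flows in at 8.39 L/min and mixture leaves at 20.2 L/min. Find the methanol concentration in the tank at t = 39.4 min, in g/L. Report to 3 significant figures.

Let m(t) be the amount of methanol. Volume: V(t) = V₀ + (Q_in − Q_out) t = 739 − 11.810 t; V(39.4) = 273.69 L.
No methanol enters, so dm/dt = −Q_out · (m/V).
Separate: dm/m = −Q_out dt/V(t) ⇒ ln(m/m₀) = −(Q_out/(Q_in−Q_out)) ln(V/V₀).
m = m₀ (V₀/V)^(Q_out/(Q_in−Q_out)) = 36.1 × (739/273.69)^(-1.7104) = 6.6016 g.
C = m/V = 6.6016/273.69 = 0.024121 g/L.

0.0241 g/L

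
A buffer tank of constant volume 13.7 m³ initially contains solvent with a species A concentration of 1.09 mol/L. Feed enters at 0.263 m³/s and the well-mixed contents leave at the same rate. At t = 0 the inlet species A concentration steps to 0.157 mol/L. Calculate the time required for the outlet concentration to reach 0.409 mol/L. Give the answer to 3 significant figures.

Species balance: V dC/dt = Q(C_in − C) ⇒ τ = V/Q = 52.091 s.
C(t) = C_in + (C₀ − C_in) e^(−t/τ). Set C = 0.409 and solve for t:
e^(−t/τ) = (C − C_in)/(C₀ − C_in) = (0.409 − 0.157)/(1.09 − 0.157) = 0.27010
t = −τ ln(…) = 52.091 × 1.3090 = 68.186 s.

68.2 s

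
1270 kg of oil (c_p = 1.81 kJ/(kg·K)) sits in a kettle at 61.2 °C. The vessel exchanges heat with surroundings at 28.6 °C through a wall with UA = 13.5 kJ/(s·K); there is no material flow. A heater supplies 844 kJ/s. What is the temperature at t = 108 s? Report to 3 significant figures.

Heat balance on the well-mixed liquid: M c_p dT/dt = −UA(T − T_amb) + Q̇.
dT/dt = (T_ss − T)/τ with T_ss = T_amb + Q̇/UA = 28.6 + 844/13.5 = 91.119 °C, τ = M c_p/UA = 1270·1.81/13.5 = 170.27 s.
This is linear first-order; T(t) = T_ss + (T₀ − T_ss) e^(−t/τ).
T(108) = 91.119 + (-29.919)·0.53032 = 75.252 °C.

75.3 °C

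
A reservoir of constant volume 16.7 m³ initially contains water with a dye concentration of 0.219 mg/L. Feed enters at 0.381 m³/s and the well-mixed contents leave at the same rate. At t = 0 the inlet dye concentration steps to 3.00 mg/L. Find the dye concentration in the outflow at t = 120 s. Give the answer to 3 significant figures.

Accumulation = in − out for the solute gives V dC/dt = Q(C_in − C).
Time constant τ = V/Q = 16.7/0.381 = 43.832 s.
Integrating: C(t) = C_in + (C₀ − C_in) e^(−t/τ).
C(120) = 3.00 + (0.219 − 3.00)·e^(−120/43.832) = 3.00 + (-2.7810)·0.064717 = 2.8200 mg/L.

2.82 mg/L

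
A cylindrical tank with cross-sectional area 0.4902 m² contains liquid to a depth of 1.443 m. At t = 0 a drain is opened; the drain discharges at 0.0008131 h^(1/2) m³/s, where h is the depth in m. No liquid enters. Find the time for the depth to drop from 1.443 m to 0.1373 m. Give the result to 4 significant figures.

A dh/dt = −Q_out = −0.0008131 √h.
This is separable: 2 d(√h)/dt = −0.0008131/A, so √h = √h₀ − (0.0008131/(2A)) t.
t = 2A(√h₀ − √h)/0.0008131 = 2·0.4902·(√1.443 − √0.1373)/0.0008131
  = 0.980400 × (1.20125 − 0.370540) / 0.0008131 = 1001.63 s.

1002 s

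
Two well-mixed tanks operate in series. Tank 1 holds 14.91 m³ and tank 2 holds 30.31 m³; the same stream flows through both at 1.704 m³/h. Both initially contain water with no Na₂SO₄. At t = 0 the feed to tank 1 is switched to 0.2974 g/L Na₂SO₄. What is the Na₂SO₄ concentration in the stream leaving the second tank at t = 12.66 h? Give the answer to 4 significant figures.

0.07787 g/L

Time constants: τᵢ = Vᵢ/Q for each well-mixed tank.
τ₁ = 14.91/1.704 = 8.75000 h; τ₂ = 30.31/1.704 = 17.7876 h.
Tank 1: C₁ = C_in(1 − e^(−t/τ₁)). Tank 2 (τ₁ ≠ τ₂): C₂ = C_in[1 − (τ₁ e^(−t/τ₁) − τ₂ e^(−t/τ₂))/(τ₁ − τ₂)].
At t = 12.66: e^(−t/τ₁) = 0.235309, e^(−t/τ₂) = 0.490793.
C₂ = 0.2974·[1 − (8.75000·0.235309 − 17.7876·0.490793)/(-9.03756)] = 0.2974·0.261852 = 0.0778749 g/L.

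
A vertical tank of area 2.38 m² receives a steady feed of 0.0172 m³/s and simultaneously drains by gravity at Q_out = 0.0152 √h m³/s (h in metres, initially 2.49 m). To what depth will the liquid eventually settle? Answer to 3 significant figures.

A dh/dt = Q_in − 0.0152 √h. Steady state requires inflow = outflow:
Q_in = 0.0152 √h_ss ⇒ √h_ss = 0.0172/0.0152 = 1.1316.
h_ss = 1.1316² = 1.2805 m. (Since h₀ = 2.49 m > h_ss, the level will fall toward this value.)

1.28 m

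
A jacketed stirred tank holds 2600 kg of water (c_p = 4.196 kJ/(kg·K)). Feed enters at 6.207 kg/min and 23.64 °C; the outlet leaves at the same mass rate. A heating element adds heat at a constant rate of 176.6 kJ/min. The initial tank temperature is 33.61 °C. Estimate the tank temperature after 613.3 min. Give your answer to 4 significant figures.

31.16 °C

Heat balance on the well-mixed liquid: M c_p dT/dt = ṁ c_p (T_in − T) + 176.6.
Rearrange: dT/dt = (T_ss − T)/τ with τ = M/ṁ = 418.882 min and T_ss = T_in + Q̇/(ṁ c_p) = 30.4207 °C.
Solution: T(t) = T_ss + (T₀ − T_ss) e^(−t/τ).
T(613.3) = 30.4207 + (3.18932)·e^(−613.3/418.882) = 30.4207 + (3.18932)·0.231278 = 31.1583 °C.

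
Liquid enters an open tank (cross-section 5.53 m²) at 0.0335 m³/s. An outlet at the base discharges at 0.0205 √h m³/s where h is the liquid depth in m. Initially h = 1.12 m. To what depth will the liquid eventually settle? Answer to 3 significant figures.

A dh/dt = Q_in − 0.0205 √h. Steady state requires inflow = outflow:
Q_in = 0.0205 √h_ss ⇒ √h_ss = 0.0335/0.0205 = 1.6341.
h_ss = 1.6341² = 2.6704 m. (Since h₀ = 1.12 m < h_ss, the level will rise toward this value.)

2.67 m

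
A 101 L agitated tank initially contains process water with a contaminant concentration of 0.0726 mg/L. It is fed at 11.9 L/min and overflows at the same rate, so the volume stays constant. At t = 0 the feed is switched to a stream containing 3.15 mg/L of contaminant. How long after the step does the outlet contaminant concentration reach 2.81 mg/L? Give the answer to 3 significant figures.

18.7 min

Species balance: V dC/dt = Q(C_in − C) ⇒ τ = V/Q = 8.4874 min.
C(t) = C_in + (C₀ − C_in) e^(−t/τ). Set C = 2.81 and solve for t:
e^(−t/τ) = (C − C_in)/(C₀ − C_in) = (2.81 − 3.15)/(0.0726 − 3.15) = 0.11048
t = −τ ln(…) = 8.4874 × 2.2029 = 18.697 min.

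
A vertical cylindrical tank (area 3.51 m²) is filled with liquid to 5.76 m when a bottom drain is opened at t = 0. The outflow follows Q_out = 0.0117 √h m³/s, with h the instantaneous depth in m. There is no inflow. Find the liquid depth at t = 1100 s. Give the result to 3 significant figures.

A dh/dt = −Q_out = −0.0117 √h.
Separate and integrate: 2(√h − √h₀) = −(0.0117/A) t.
√h = √5.76 − 0.0117·1100/(2·3.51) = 2.4000 − 1.8333 = 0.56667.
h = 0.56667² = 0.32111 m.

0.321 m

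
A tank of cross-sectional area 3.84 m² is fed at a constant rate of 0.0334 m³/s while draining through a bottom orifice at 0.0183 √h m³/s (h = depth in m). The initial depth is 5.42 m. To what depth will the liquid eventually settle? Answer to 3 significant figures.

3.33 m

A dh/dt = Q_in − 0.0183 √h. Steady state requires inflow = outflow:
Q_in = 0.0183 √h_ss ⇒ √h_ss = 0.0334/0.0183 = 1.8251.
h_ss = 1.8251² = 3.3311 m. (Since h₀ = 5.42 m > h_ss, the level will fall toward this value.)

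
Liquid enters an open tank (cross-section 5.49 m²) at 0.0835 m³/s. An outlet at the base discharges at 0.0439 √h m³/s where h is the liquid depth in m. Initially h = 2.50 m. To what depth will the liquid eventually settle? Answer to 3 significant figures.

A dh/dt = Q_in − 0.0439 √h. Steady state requires inflow = outflow:
Q_in = 0.0439 √h_ss ⇒ √h_ss = 0.0835/0.0439 = 1.9021.
h_ss = 1.9021² = 3.6178 m. (Since h₀ = 2.50 m < h_ss, the level will rise toward this value.)

3.62 m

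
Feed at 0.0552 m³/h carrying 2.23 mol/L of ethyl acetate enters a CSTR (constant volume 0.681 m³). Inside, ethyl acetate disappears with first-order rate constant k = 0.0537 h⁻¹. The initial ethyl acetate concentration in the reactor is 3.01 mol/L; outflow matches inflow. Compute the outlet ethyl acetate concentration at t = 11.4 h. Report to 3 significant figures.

V dC/dt = Q(C_in − C) − k V C.
dC/dt = (Q/V) C_in − (Q/V + k) C; effective rate a = Q/V + k = 0.081057 + 0.0537 = 0.13476 h⁻¹.
C_ss = Q C_in/(Q + kV) = 1.3414 mol/L; C(t) = C_ss + (C₀ − C_ss) e^(−a t).
C(11.4) = 1.3414 + (1.6686)·e^(−0.13476·11.4) = 1.3414 + (1.6686)·0.21519 = 1.7004 mol/L.

1.70 mol/L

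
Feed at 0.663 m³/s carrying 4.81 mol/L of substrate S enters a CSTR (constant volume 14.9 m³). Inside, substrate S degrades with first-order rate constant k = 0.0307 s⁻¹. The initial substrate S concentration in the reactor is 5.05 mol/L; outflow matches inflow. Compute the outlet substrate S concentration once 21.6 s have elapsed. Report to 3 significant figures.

Species balance: V dC/dt = Q C_in − Q C − k V C.
This is linear with rate a = Q/V + k = 0.075197 s⁻¹.
C_ss = Q C_in/(Q + kV) = 2.8463 mol/L; C(t) = C_ss + (C₀ − C_ss) e^(−a t).
C(21.6) = 2.8463 + (2.2037)·e^(−0.075197·21.6) = 2.8463 + (2.2037)·0.19706 = 3.2805 mol/L.

3.28 mol/L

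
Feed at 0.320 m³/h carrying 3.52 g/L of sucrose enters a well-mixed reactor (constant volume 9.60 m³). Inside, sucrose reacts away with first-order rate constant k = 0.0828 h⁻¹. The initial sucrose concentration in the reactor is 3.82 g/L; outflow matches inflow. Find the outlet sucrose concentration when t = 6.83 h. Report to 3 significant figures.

Accumulation = in − out − consumed: V dC/dt = Q C_in − Q C − k V C.
dC/dt = (Q/V) C_in − (Q/V + k) C; effective rate a = Q/V + k = 0.033333 + 0.0828 = 0.11613 h⁻¹.
C_ss = Q C_in/(Q + kV) = 1.0103 g/L; C(t) = C_ss + (C₀ − C_ss) e^(−a t).
C(6.83) = 1.0103 + (2.8097)·e^(−0.11613·6.83) = 1.0103 + (2.8097)·0.45240 = 2.2814 g/L.

2.28 g/L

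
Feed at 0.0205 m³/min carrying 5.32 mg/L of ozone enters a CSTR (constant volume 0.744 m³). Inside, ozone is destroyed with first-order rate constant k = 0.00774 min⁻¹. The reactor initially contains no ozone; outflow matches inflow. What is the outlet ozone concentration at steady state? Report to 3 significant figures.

V dC/dt = Q(C_in − C) − k V C.
Steady state (dC/dt = 0): C_ss = Q C_in/(Q + kV) = C_in/(1 + kV/Q).
C_ss = 0.0205·5.32/(0.0205 + 0.00774·0.744) = 0.10906/0.026259 = 4.1533 mg/L.

4.15 mg/L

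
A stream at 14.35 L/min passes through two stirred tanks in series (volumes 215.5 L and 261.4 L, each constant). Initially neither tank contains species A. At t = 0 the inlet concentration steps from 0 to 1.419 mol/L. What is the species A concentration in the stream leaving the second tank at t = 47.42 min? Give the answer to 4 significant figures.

1.104 mol/L

Each tank obeys Vᵢ dCᵢ/dt = Q(Cᵢ₋₁ − Cᵢ), so τᵢ = Vᵢ/Q.
τ₁ = 215.5/14.35 = 15.0174 min; τ₂ = 261.4/14.35 = 18.2160 min.
Solving the cascade with C₁(0)=C₂(0)=0 gives C₂(t) = C_in[1 − (τ₁ e^(−t/τ₁) − τ₂ e^(−t/τ₂))/(τ₁ − τ₂)].
At t = 47.42: e^(−t/τ₁) = 0.0425249, e^(−t/τ₂) = 0.0740361.
C₂ = 1.419·[1 − (15.0174·0.0425249 − 18.2160·0.0740361)/(-3.19861)] = 1.419·0.778019 = 1.10401 mol/L.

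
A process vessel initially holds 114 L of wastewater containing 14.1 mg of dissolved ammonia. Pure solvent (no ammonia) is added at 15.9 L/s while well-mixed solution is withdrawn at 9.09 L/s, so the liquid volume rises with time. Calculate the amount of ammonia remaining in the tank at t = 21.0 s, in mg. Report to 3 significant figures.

Let m(t) be the amount of ammonia. Volume: V(t) = V₀ + (Q_in − Q_out) t = 114 + 6.8100 t; V(21.0) = 257.01 L.
Species balance (pure solvent in): dm/dt = −Q_out · m/V(t).
Separate: dm/m = −Q_out dt/V(t) ⇒ ln(m/m₀) = −(Q_out/(Q_in−Q_out)) ln(V/V₀).
m = m₀ (V₀/V)^(Q_out/(Q_in−Q_out)) = 14.1 × (114/257.01)^(1.3348) = 4.7640 mg.

4.76 mg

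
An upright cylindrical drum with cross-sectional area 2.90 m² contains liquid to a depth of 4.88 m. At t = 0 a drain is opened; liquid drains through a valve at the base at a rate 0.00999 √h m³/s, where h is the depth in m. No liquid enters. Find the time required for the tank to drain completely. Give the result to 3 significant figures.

Unsteady balance on liquid volume: A dh/dt = −0.00999 √h.
Separate and integrate: 2(√h − √h₀) = −(0.00999/A) t.
Tank is empty when √h = 0: t_empty = 2A√h₀/0.00999.
t_empty = 2·2.90·√4.88/0.00999 = 5.8000·2.2091/0.00999 = 1282.5 s.

1280 s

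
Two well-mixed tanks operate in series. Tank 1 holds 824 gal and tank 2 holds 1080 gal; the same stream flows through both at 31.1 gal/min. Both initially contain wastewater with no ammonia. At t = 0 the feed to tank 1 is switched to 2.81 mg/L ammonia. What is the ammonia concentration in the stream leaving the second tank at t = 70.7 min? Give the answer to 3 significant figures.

1.89 mg/L

Species balance on tank i: dCᵢ/dt = (Cᵢ₋₁ − Cᵢ)/τᵢ with τᵢ = Vᵢ/Q.
τ₁ = 824/31.1 = 26.495 min; τ₂ = 1080/31.1 = 34.727 min.
Tank 1: C₁ = C_in(1 − e^(−t/τ₁)). Tank 2 (τ₁ ≠ τ₂): C₂ = C_in[1 − (τ₁ e^(−t/τ₁) − τ₂ e^(−t/τ₂))/(τ₁ − τ₂)].
At t = 70.7: e^(−t/τ₁) = 0.069362, e^(−t/τ₂) = 0.13056.
C₂ = 2.81·[1 − (26.495·0.069362 − 34.727·0.13056)/(-8.2315)] = 2.81·0.67245 = 1.8896 mg/L.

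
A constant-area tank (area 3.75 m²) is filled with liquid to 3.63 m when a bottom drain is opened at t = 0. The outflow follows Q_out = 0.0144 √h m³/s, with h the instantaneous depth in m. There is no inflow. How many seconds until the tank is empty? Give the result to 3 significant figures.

A dh/dt = −Q_out = −0.0144 √h.
∫ h^(−1/2) dh = −(0.0144/A) ∫ dt, giving 2√h = 2√h₀ − (0.0144/A) t.
Tank is empty when √h = 0: t_empty = 2A√h₀/0.0144.
t_empty = 2·3.75·√3.63/0.0144 = 7.5000·1.9053/0.0144 = 992.32 s.

992 s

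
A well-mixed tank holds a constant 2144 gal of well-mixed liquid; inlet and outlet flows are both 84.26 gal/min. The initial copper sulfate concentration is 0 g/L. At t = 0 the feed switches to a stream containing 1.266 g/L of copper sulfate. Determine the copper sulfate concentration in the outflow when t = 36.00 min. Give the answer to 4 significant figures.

0.9584 g/L

Accumulation = in − out for the solute gives V dC/dt = Q(C_in − C).
Rewrite as dC/dt + C/τ = C_in/τ, τ = V/Q = 25.4451 min.
Solution: C(t) = C_in + (C₀ − C_in) e^(−t/τ).
C(36.00) = 1.266 + (0 − 1.266)·e^(−36.00/25.4451) = 1.266 + (-1.26600)·0.242971 = 0.958399 g/L.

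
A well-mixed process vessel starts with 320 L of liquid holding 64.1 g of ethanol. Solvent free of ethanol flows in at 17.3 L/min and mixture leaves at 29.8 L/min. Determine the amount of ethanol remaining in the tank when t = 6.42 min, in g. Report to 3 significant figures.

Total volume: dV/dt = Q_in − Q_out = -12.500 L/min, so V(t) = 320 − 12.500 t and V(6.42) = 239.75 L.
Species balance (pure solvent in): dm/dt = −Q_out · m/V(t).
Separate: dm/m = −Q_out dt/V(t) ⇒ ln(m/m₀) = −(Q_out/(Q_in−Q_out)) ln(V/V₀).
m = m₀ (V₀/V)^(Q_out/(Q_in−Q_out)) = 64.1 × (320/239.75)^(-2.3840) = 32.205 g.

32.2 g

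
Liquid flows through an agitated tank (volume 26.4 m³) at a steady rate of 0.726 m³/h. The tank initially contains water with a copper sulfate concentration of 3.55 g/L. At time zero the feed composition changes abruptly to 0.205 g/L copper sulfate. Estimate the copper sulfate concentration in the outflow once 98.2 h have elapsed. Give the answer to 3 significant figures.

Species balance on the tank: V dC/dt = Q(C_in − C).
Rewrite as dC/dt + C/τ = C_in/τ, τ = V/Q = 36.364 h.
C approaches C_in exponentially: C(t) = C_in + (C₀ − C_in) e^(−t/τ).
C(98.2) = 0.205 + (3.55 − 0.205)·e^(−98.2/36.364) = 0.205 + (3.3450)·0.067172 = 0.42969 g/L.

0.430 g/L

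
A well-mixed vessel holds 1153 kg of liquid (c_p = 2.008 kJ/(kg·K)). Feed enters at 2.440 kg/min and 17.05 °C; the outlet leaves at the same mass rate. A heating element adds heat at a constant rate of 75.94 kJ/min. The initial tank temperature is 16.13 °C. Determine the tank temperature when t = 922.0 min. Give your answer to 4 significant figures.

30.22 °C

Unsteady energy balance on the tank contents: M c_p dT/dt = ṁ c_p (T_in − T) + 75.94.
Rearrange: dT/dt = (T_ss − T)/τ with τ = M/ṁ = 472.541 min and T_ss = T_in + Q̇/(ṁ c_p) = 32.5495 °C.
T approaches T_ss exponentially: T(t) = T_ss + (T₀ − T_ss) e^(−t/τ).
T(922.0) = 32.5495 + (-16.4195)·e^(−922.0/472.541) = 32.5495 + (-16.4195)·0.142110 = 30.2161 °C.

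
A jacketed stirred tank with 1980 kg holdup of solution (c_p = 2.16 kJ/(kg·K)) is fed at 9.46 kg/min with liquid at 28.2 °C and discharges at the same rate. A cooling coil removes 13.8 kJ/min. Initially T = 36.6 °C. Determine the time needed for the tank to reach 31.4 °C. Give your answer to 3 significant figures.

178 min

First-law balance (no shaft work): M c_p dT/dt = ṁ c_p (T_in − T) − 13.8.
τ = M/ṁ = 209.30 min; T_ss = T_in − Q̇/(ṁ c_p) = 27.525 °C.
T(t) = T_ss + (T₀ − T_ss) e^(−t/τ). Set T = 31.4:
e^(−t/τ) = (31.4 − 27.525)/(36.6 − 27.525) = 0.42702
t = −209.30 · ln(0.42702) = 178.10 min.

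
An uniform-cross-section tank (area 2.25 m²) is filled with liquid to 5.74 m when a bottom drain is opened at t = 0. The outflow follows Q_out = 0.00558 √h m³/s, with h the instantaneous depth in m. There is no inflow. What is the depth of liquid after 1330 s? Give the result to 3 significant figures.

A dh/dt = −Q_out = −0.00558 √h.
This is separable: 2 d(√h)/dt = −0.00558/A, so √h = √h₀ − (0.00558/(2A)) t.
√h = √5.74 − 0.00558·1330/(2·2.25) = 2.3958 − 1.6492 = 0.74663.
h = 0.74663² = 0.55746 m.

0.557 m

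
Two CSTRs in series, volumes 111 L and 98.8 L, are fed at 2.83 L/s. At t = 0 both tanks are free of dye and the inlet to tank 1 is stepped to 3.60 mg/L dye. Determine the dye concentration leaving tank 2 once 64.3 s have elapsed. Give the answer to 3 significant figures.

1.86 mg/L

Time constants: τᵢ = Vᵢ/Q for each well-mixed tank.
τ₁ = 111/2.83 = 39.223 s; τ₂ = 98.8/2.83 = 34.912 s.
Tank 1: C₁ = C_in(1 − e^(−t/τ₁)). Tank 2 (τ₁ ≠ τ₂): C₂ = C_in[1 − (τ₁ e^(−t/τ₁) − τ₂ e^(−t/τ₂))/(τ₁ − τ₂)].
At t = 64.3: e^(−t/τ₁) = 0.19410, e^(−t/τ₂) = 0.15853.
C₂ = 3.60·[1 − (39.223·0.19410 − 34.912·0.15853)/(4.3110)] = 3.60·0.51783 = 1.8642 mg/L.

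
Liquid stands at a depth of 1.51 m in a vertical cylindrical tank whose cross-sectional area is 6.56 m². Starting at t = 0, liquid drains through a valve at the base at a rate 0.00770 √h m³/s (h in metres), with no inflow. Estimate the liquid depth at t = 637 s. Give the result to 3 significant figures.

Volume balance on the tank: A dh/dt = −0.00770 √h.
Separate and integrate: 2(√h − √h₀) = −(0.00770/A) t.
√h = √1.51 − 0.00770·637/(2·6.56) = 1.2288 − 0.37385 = 0.85497.
h = 0.85497² = 0.73098 m.

0.731 m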